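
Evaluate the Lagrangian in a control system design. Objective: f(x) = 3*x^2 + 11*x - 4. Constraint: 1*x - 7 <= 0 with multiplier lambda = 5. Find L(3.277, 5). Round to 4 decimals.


Step 1: Evaluate f(x).
f(3.277) = 3*3.277^2 + 11*3.277 - 4 = 64.2632
Step 2: Evaluate g(x).
g(3.277) = 1*3.277 - 7 = -3.723
Step 3: Compute Lagrangian.
L = 64.2632 + 5*-3.723 = 45.6482


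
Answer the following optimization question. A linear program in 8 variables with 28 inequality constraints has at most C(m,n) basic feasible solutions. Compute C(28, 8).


Each vertex corresponds to some choice of n active constraints out of m, so the number of vertices is at most C(m, n) = m! / (n!(m-n)!).
m = 28, n = 8
Numerator: 28 * 27 * 26 * 25 * 24 * 23 * 22 * 21
Denominator: 8! = 40320
C(28, 8) = 3108105


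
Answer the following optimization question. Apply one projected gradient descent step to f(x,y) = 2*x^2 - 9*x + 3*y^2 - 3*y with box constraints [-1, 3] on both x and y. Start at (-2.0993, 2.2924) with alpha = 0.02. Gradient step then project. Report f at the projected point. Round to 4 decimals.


Step 1: Compute gradient at (-2.0993, 2.2924).
grad_x = 2*2*-2.0993 - 9 = -17.3972
grad_y = 2*3*2.2924 - 3 = 10.7544
Step 2: Gradient step.
x_raw = -2.0993 - 0.02*-17.3972 = -1.7514
y_raw = 2.2924 - 0.02*10.7544 = 2.0773
Step 3: Project onto [-1, 3].
x_proj = clip(-1.7514) = -1.0
y_proj = clip(2.0773) = 2.0773
Step 4: Evaluate f.
f(-1.0, 2.0773) = 17.7137


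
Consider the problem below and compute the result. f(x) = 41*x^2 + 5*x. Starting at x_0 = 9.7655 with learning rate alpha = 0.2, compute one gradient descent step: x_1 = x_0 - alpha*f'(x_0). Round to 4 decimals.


We compute the gradient at x_0 and apply the update.
f'(x) = 82*x + 5
f'(9.7655) = 82*9.7655 + 5 = 805.771
x_1 = 9.7655 - 0.2*805.771 = -151.3887


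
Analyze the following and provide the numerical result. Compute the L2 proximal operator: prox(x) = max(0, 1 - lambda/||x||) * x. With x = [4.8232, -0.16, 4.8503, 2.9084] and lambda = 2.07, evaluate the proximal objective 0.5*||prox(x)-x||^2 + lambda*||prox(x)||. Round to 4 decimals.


Step 1: Compute ||x||.
||x|| = 7.4346
Step 2: Compute scaling factor.
scale = max(0, 1 - 2.07/7.4346) = 0.7216
Step 3: prox(x) = [3.4803, -0.1155, 3.4998, 2.0986]
||prox(x)|| = 5.3646
Step 4: Proximal objective.
0.5*||prox-x||^2 = 2.1425
lambda*||prox|| = 11.1047
Total = 13.2471


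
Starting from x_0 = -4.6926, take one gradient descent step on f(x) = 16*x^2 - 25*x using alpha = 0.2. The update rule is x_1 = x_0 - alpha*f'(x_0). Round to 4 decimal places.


We compute the gradient at x_0 and apply the update.
f'(x) = 32*x - 25
f'(-4.6926) = 32*-4.6926 - 25 = -175.1632
x_1 = -4.6926 - 0.2*-175.1632 = 30.34


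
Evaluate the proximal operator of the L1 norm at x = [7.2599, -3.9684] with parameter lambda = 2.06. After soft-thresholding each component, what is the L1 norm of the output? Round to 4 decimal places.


Soft-thresholding with lambda = 2.06:
prox(7.2599) = sign(7.2599)*max(|7.2599| - 2.06, 0) = 5.1999
prox(-3.9684) = sign(-3.9684)*max(|-3.9684| - 2.06, 0) = -1.9084
prox(x) = [5.1999, -1.9084]
||prox(x)||_1 = 5.1999 + 1.9084 = 7.1083


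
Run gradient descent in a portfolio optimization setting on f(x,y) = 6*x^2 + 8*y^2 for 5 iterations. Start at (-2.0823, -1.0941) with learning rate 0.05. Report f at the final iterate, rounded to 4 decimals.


Gradient descent on f(x,y) = 6*x^2 + 8*y^2.
Starting point: (-2.0823, -1.0941), alpha = 0.05
Step 1: grad_x = 2*6*-2.0823 = -24.9876, grad_y = 2*8*-1.0941 = -17.5056
  x_1 = -2.0823 - 0.05*-24.9876 = -0.8329
  y_1 = -1.0941 - 0.05*-17.5056 = -0.2188
Step 2: grad_x = 2*6*-0.8329 = -9.995, grad_y = 2*8*-0.2188 = -3.5011
  x_2 = -0.8329 - 0.05*-9.995 = -0.3332
  y_2 = -0.2188 - 0.05*-3.5011 = -0.0438
Step 3: grad_x = 2*6*-0.3332 = -3.998, grad_y = 2*8*-0.0438 = -0.7002
  x_3 = -0.3332 - 0.05*-3.998 = -0.1333
  y_3 = -0.0438 - 0.05*-0.7002 = -0.0088
Step 4: grad_x = 2*6*-0.1333 = -1.5992, grad_y = 2*8*-0.0088 = -0.14
  x_4 = -0.1333 - 0.05*-1.5992 = -0.0533
  y_4 = -0.0088 - 0.05*-0.14 = -0.0018
Step 5: grad_x = 2*6*-0.0533 = -0.6397, grad_y = 2*8*-0.0018 = -0.028
  x_5 = -0.0533 - 0.05*-0.6397 = -0.0213
  y_5 = -0.0018 - 0.05*-0.028 = -0.0004
f(-0.0213, -0.0004) = 6*(-0.0213)^2 + 8*(-0.0004)^2 = 0.0027


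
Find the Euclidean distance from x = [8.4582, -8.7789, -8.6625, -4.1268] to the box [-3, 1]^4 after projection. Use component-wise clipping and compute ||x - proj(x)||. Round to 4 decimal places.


Project each component onto [-3, 1].
clip(8.4582) = 1.0, clip(-8.7789) = -3.0, clip(-8.6625) = -3.0, clip(-4.1268) = -3.0
Projection = [1.0, -3.0, -3.0, -3.0]
Squared diffs: [55.6247, 33.3957, 32.0639, 1.2697]
Distance = sqrt(122.354) = 11.0614


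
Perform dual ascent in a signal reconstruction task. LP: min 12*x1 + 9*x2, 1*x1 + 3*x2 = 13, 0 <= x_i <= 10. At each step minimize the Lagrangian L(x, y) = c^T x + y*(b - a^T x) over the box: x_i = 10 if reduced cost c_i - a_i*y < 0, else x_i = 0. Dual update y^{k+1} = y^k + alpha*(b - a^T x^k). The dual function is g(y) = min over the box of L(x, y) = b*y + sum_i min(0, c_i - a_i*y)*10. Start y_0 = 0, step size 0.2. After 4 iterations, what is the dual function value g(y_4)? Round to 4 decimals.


Dual ascent for LP: min 12*x1 + 9*x2, 1*x1 + 3*x2 = 13, 0 <= x_i <= 10
Step 1: y^k = 0.0, reduced costs: (12.0, 9.0)
  x^k = (0.0, 0.0), subgradient = b - a^T x = 13.0
  y^{k+1} = 0.0 + 0.2*13.0 = 2.6
Step 2: y^k = 2.6, reduced costs: (9.4, 1.2)
  x^k = (0.0, 0.0), subgradient = b - a^T x = 13.0
  y^{k+1} = 2.6 + 0.2*13.0 = 5.2
Step 3: y^k = 5.2, reduced costs: (6.8, -6.6)
  x^k = (0.0, 10.0), subgradient = b - a^T x = -17.0
  y^{k+1} = 5.2 + 0.2*-17.0 = 1.8
Step 4: y^k = 1.8, reduced costs: (10.2, 3.6)
  x^k = (0.0, 0.0), subgradient = b - a^T x = 13.0
  y^{k+1} = 1.8 + 0.2*13.0 = 4.4
Dual objective at y_4 = 4.4: reduced costs (7.6, -4.2), box minimizer x = (0.0, 10.0)
g(y_4) = b*y + (c1 - a1*y)*x1 + (c2 - a2*y)*x2 = 13*4.4 + 7.6*0.0 + (-4.2)*10.0 = 57.2 + 0.0 - 42.0 = 15.2


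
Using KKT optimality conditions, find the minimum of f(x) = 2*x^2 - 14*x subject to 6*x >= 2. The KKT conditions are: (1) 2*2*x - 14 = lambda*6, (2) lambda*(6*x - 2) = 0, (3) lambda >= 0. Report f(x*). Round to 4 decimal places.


Step 1: Try lambda = 0 (constraint inactive).
Stationarity: 2*2*x - 14 = 0
x* = 14/(2*2) = 3.5
Check constraint: 6*3.5 = 21.0 >= 2 -- satisfied.
Step 2: Compute optimal value.
f(x*) = 2*3.5^2 - 14*3.5 = -24.5


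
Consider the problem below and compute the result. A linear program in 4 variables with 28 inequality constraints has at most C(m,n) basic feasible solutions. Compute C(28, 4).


Each vertex corresponds to some choice of n active constraints out of m, so the number of vertices is at most C(m, n) = m! / (n!(m-n)!).
m = 28, n = 4
Numerator: 28 * 27 * 26 * 25
Denominator: 4! = 24
C(28, 4) = 20475


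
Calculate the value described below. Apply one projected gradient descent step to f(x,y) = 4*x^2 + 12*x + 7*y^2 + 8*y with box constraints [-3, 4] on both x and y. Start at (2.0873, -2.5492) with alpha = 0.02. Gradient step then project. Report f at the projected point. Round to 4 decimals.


Step 1: Compute gradient at (2.0873, -2.5492).
grad_x = 2*4*2.0873 + 12 = 28.6984
grad_y = 2*7*-2.5492 + 8 = -27.6888
Step 2: Gradient step.
x_raw = 2.0873 - 0.02*28.6984 = 1.5133
y_raw = -2.5492 - 0.02*-27.6888 = -1.9954
Step 3: Project onto [-3, 4].
x_proj = clip(1.5133) = 1.5133
y_proj = clip(-1.9954) = -1.9954
Step 4: Evaluate f.
f(1.5133, -1.9954) = 39.2293


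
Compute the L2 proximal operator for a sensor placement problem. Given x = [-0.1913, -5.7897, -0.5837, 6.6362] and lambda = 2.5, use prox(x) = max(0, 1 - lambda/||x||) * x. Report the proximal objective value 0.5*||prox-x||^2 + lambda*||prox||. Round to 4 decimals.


Step 1: Compute ||x||.
||x|| = 8.8282
Step 2: Compute scaling factor.
scale = max(0, 1 - 2.5/8.8282) = 0.7168
Step 3: prox(x) = [-0.1371, -4.1502, -0.4184, 4.7569]
||prox(x)|| = 6.3282
Step 4: Proximal objective.
0.5*||prox-x||^2 = 3.125
lambda*||prox|| = 15.8205
Total = 18.9455


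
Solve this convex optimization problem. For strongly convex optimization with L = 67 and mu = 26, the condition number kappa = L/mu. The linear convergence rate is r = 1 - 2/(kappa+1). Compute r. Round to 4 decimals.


Step 1: Compute the condition number.
kappa = L/mu = 67/26 = 2.5769
Step 2: Compute the convergence rate.
r = 1 - 2/(kappa + 1) = 1 - 2*mu/(L + mu) = (L - mu)/(L + mu) = 41/93 = 0.4409


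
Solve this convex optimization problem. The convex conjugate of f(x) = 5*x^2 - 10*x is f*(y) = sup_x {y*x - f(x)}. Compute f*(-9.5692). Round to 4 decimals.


f*(y) = sup_x {y*x - a*x^2 - b*x} = sup_x {(y-b)*x - a*x^2}
FOC: (y - b) - 2a*x = 0 => x* = (y - b)/(2a)
x* = (-9.5692 + 10)/(2*5) = 0.0431
f*(-9.5692) = (y-b)^2/(4a) = (-9.5692 + 10)^2/(4*5)
= 0.1856/20 = 0.0093


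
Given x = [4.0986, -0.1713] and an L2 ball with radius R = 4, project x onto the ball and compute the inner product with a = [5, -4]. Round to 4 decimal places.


Step 1: Compute ||x|| (intermediates to 6 decimals).
||x|| = sqrt(4.0986^2 + (-0.1713)^2) = 4.102178
Step 2: Project.
Since ||x|| > R, scale = R/||x|| = 4/4.102178 = 0.975092, proj(x) = scale * x
proj(x) = [3.996512, -0.167033]
Step 3: Dot product.
a^T * proj(x) = 5*3.996512 - 4*(-0.167033) = 20.6507


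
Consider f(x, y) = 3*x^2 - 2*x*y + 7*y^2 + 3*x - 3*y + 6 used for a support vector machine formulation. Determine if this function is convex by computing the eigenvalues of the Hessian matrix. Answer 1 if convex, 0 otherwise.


The Hessian of f(x,y) = 3*x^2 - 2*x*y + 7*y^2 + 3*x - 3*y + 6 is:
H = [[6, -2], [-2, 14]]
Trace = 6 + 14 = 20
Determinant = 6*14 - (-2)^2 = 80
Discriminant = (20)^2 - 4*80 = 80.0
Eigenvalues: lambda_1 = 5.5279, lambda_2 = 14.4721
The function is convex.

1


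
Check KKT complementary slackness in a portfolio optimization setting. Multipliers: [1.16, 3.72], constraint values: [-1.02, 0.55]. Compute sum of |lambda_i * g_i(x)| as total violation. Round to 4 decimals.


KKT complementary slackness check:
lambda_1 * g_1 = 1.16 * -1.02 = -1.1832
lambda_2 * g_2 = 3.72 * 0.55 = 2.046
Total violation = 1.1832 + 2.046 = 3.2292


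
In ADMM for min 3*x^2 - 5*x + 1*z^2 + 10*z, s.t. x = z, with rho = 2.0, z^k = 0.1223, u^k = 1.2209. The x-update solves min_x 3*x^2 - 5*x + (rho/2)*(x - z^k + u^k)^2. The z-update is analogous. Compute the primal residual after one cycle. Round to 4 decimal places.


ADMM iteration with rho = 2.0, z^k = 0.1223, u^k = 1.2209
Step 1: x-update.
Minimize 3*x^2 - 5*x + (2.0/2)*(x - 0.1223 + 1.2209)^2
FOC: (2*3 + 2.0)*x = 5 + 2.0*(0.1223 - 1.2209)
x^{k+1} = 0.3504
Step 2: z-update.
Minimize 1*z^2 + 10*z + (2.0/2)*(0.3504 - z + 1.2209)^2
FOC: (2*1 + 2.0)*z = -10 + 2.0*(0.3504 + 1.2209)
z^{k+1} = -1.7144
Step 3: u-update.
u^{k+1} = 1.2209 + 0.3504 + 1.7144 = 3.2856
Step 4: Primal residual = |0.3504 + 1.7144| = 2.0647


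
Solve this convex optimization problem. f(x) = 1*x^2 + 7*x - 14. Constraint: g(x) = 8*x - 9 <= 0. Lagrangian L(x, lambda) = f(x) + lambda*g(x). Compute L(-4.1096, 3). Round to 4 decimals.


Step 1: Evaluate f(x).
f(-4.1096) = 1*(-4.1096)^2 + 7*(-4.1096) - 14 = -25.8784
Step 2: Evaluate g(x).
g(-4.1096) = 8*-4.1096 - 9 = -41.8768
Step 3: Compute Lagrangian.
L = -25.8784 + 3*-41.8768 = -151.5088


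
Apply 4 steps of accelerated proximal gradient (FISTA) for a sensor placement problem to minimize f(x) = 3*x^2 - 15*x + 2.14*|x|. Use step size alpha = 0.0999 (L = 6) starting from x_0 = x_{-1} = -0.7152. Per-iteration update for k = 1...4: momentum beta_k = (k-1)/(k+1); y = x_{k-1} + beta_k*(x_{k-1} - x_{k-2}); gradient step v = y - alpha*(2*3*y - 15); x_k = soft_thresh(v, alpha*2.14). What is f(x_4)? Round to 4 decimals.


FISTA on f(x) = 3*x^2 - 15*x + 2.14*|x|
L = 6, alpha = 0.0999
Iteration 1: beta = 0.0, y = -0.7152 + 0.0*(-0.7152 + 0.7152) = -0.7152
  grad(y) = -19.2912, v = y - alpha*grad = 1.212
  prox(v) = soft_thresh(1.212, 0.2138) = 0.9982
Iteration 2: beta = 0.3333, y = 0.9982 + 0.3333*(0.9982 + 0.7152) = 1.5693
  grad(y) = -5.584, v = y - alpha*grad = 2.1272
  prox(v) = soft_thresh(2.1272, 0.2138) = 1.9134
Iteration 3: beta = 0.5, y = 1.9134 + 0.5*(1.9134 - 0.9982) = 2.371
  grad(y) = -0.7741, v = y - alpha*grad = 2.4483
  prox(v) = soft_thresh(2.4483, 0.2138) = 2.2345
Iteration 4: beta = 0.6, y = 2.2345 + 0.6*(2.2345 - 1.9134) = 2.4272
  grad(y) = -0.4367, v = y - alpha*grad = 2.4708
  prox(v) = soft_thresh(2.4708, 0.2138) = 2.2571
f(x_4) = 3*2.2571^2 - 15*2.2571 + 2.14*|2.2571| = -13.7428


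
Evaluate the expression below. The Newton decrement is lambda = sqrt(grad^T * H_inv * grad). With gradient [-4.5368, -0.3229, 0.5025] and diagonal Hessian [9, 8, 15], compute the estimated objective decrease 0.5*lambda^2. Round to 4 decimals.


Step 1: H is diagonal, so H^(-1) * g = [-0.5041, -0.0404, 0.0335].
Step 2: g^T H^(-1) g = sum_i g_i^2 / H_ii
  = (-4.5368)^2/9 + (-0.3229)^2/8 + (0.5025)^2/15
  = 2.287 + 0.013 + 0.0168 = 2.3168
Step 3: Objective decrease = 0.5 * g^T H^(-1) g = 1.1584


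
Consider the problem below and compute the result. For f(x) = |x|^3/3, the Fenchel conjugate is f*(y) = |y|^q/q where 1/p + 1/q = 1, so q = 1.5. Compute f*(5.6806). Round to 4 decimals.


The conjugate exponent q satisfies 1/p + 1/q = 1.
p = 3, so q = 3/(3 - 1) = 1.5
|y|^q = 5.6806^1.5 = 13.5391
f*(5.6806) = 13.5391 / 1.5 = 9.0261


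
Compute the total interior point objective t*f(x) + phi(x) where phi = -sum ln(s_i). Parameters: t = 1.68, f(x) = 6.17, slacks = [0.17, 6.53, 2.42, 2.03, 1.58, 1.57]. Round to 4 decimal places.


Step 1: Compute log-barrier.
ln values: [-1.772, 1.8764, 0.8838, 0.708, 0.4574, 0.4511]
phi = -(-1.772 + 1.8764 + 0.8838 + 0.708 + 0.4574 + 0.4511) = -2.6048
Step 2: Compute augmented objective.
t*f(x) = 1.68*6.17 = 10.3656
Total = 10.3656 - 2.6048 = 7.7608


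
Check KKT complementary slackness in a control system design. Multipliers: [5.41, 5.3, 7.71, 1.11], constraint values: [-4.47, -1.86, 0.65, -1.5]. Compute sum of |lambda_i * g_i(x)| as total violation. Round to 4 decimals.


KKT complementary slackness check:
lambda_1 * g_1 = 5.41 * -4.47 = -24.1827
lambda_2 * g_2 = 5.3 * -1.86 = -9.858
lambda_3 * g_3 = 7.71 * 0.65 = 5.0115
lambda_4 * g_4 = 1.11 * -1.5 = -1.665
Total violation = 24.1827 + 9.858 + 5.0115 + 1.665 = 40.7172


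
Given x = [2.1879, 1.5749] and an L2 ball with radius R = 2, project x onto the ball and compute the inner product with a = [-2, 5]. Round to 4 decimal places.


Step 1: Compute ||x|| (intermediates to 6 decimals).
||x|| = sqrt(2.1879^2 + 1.5749^2) = 2.695778
Step 2: Project.
Since ||x|| > R, scale = R/||x|| = 2/2.695778 = 0.741901, proj(x) = scale * x
proj(x) = [1.623205, 1.16842]
Step 3: Dot product.
a^T * proj(x) = -2*1.623205 + 5*1.16842 = 2.5957


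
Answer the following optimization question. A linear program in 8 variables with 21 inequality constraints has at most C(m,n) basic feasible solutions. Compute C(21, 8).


Each vertex corresponds to some choice of n active constraints out of m, so the number of vertices is at most C(m, n) = m! / (n!(m-n)!).
m = 21, n = 8
Numerator: 21 * 20 * 19 * 18 * 17 * 16 * 15 * 14
Denominator: 8! = 40320
C(21, 8) = 203490


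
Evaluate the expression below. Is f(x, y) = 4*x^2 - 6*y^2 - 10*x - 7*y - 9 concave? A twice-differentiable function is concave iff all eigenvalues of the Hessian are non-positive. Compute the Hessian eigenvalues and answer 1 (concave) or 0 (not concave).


The Hessian of f(x,y) = 4*x^2 - 6*y^2 - 10*x - 7*y - 9 is:
H = [[8, 0], [0, -12]]
Trace = 8 - 12 = -4
Determinant = 8*-12 - (0)^2 = -96
Discriminant = (-4)^2 - 4*-96 = 400.0
Eigenvalues: lambda_1 = -12.0, lambda_2 = 8.0
The function is not concave.

0


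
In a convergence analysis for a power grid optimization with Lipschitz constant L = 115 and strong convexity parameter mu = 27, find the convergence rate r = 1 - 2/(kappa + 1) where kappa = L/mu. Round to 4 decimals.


Step 1: Compute the condition number.
kappa = L/mu = 115/27 = 4.2593
Step 2: Compute the convergence rate.
r = 1 - 2/(kappa + 1) = 1 - 2*mu/(L + mu) = (L - mu)/(L + mu) = 88/142 = 0.6197


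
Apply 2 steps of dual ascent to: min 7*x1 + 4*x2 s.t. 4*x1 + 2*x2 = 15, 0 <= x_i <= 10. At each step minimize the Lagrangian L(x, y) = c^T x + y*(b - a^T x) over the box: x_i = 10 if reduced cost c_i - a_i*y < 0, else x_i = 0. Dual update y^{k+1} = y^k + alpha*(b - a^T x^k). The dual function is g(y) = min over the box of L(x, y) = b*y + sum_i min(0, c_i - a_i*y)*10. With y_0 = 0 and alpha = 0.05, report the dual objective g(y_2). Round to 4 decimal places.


Dual ascent for LP: min 7*x1 + 4*x2, 4*x1 + 2*x2 = 15, 0 <= x_i <= 10
Step 1: y^k = 0.0, reduced costs: (7.0, 4.0)
  x^k = (0.0, 0.0), subgradient = b - a^T x = 15.0
  y^{k+1} = 0.0 + 0.05*15.0 = 0.75
Step 2: y^k = 0.75, reduced costs: (4.0, 2.5)
  x^k = (0.0, 0.0), subgradient = b - a^T x = 15.0
  y^{k+1} = 0.75 + 0.05*15.0 = 1.5
Dual objective at y_2 = 1.5: reduced costs (1.0, 1.0), box minimizer x = (0.0, 0.0)
g(y_2) = b*y + (c1 - a1*y)*x1 + (c2 - a2*y)*x2 = 15*1.5 + 1.0*0.0 + 1.0*0.0 = 22.5 + 0.0 + 0.0 = 22.5


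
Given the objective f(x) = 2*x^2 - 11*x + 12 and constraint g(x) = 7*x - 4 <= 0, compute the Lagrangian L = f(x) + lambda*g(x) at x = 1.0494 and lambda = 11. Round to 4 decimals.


Step 1: Evaluate f(x).
f(1.0494) = 2*1.0494^2 - 11*1.0494 + 12 = 2.6591
Step 2: Evaluate g(x).
g(1.0494) = 7*1.0494 - 4 = 3.3458
Step 3: Compute Lagrangian.
L = 2.6591 + 11*3.3458 = 39.4629


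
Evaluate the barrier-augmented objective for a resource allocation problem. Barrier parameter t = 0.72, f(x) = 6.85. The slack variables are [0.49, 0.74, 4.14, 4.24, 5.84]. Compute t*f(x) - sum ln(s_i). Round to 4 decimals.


Step 1: Compute log-barrier.
ln values: [-0.7133, -0.3011, 1.4207, 1.4446, 1.7647]
phi = -(-0.7133 - 0.3011 + 1.4207 + 1.4446 + 1.7647) = -3.6155
Step 2: Compute augmented objective.
t*f(x) = 0.72*6.85 = 4.932
Total = 4.932 - 3.6155 = 1.3165


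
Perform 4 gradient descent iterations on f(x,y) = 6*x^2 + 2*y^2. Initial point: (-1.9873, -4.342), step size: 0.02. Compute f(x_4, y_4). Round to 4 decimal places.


Gradient descent on f(x,y) = 6*x^2 + 2*y^2.
Starting point: (-1.9873, -4.342), alpha = 0.02
Step 1: grad_x = 2*6*-1.9873 = -23.8476, grad_y = 2*2*-4.342 = -17.368
  x_1 = -1.9873 - 0.02*-23.8476 = -1.5103
  y_1 = -4.342 - 0.02*-17.368 = -3.9946
Step 2: grad_x = 2*6*-1.5103 = -18.1242, grad_y = 2*2*-3.9946 = -15.9786
  x_2 = -1.5103 - 0.02*-18.1242 = -1.1479
  y_2 = -3.9946 - 0.02*-15.9786 = -3.6751
Step 3: grad_x = 2*6*-1.1479 = -13.7744, grad_y = 2*2*-3.6751 = -14.7003
  x_3 = -1.1479 - 0.02*-13.7744 = -0.8724
  y_3 = -3.6751 - 0.02*-14.7003 = -3.3811
Step 4: grad_x = 2*6*-0.8724 = -10.4685, grad_y = 2*2*-3.3811 = -13.5243
  x_4 = -0.8724 - 0.02*-10.4685 = -0.663
  y_4 = -3.3811 - 0.02*-13.5243 = -3.1106
f(-0.663, -3.1106) = 6*(-0.663)^2 + 2*(-3.1106)^2 = 21.9889


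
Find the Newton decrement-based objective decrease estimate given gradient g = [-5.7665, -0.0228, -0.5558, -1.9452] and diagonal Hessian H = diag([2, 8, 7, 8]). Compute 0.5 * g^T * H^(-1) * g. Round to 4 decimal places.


Step 1: H is diagonal, so H^(-1) * g = [-2.8833, -0.0029, -0.0794, -0.2432].
Step 2: g^T H^(-1) g = sum_i g_i^2 / H_ii
  = (-5.7665)^2/2 + (-0.0228)^2/8 + (-0.5558)^2/7 + (-1.9452)^2/8
  = 16.6263 + 0.0001 + 0.0441 + 0.473 = 17.1434
Step 3: Objective decrease = 0.5 * g^T H^(-1) g = 8.5717


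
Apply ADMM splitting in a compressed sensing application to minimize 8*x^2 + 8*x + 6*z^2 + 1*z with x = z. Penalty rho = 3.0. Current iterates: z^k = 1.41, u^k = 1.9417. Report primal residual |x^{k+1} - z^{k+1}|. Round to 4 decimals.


ADMM iteration with rho = 3.0, z^k = 1.41, u^k = 1.9417
Step 1: x-update.
Minimize 8*x^2 + 8*x + (3.0/2)*(x - 1.41 + 1.9417)^2
FOC: (2*8 + 3.0)*x = -8 + 3.0*(1.41 - 1.9417)
x^{k+1} = -0.505
Step 2: z-update.
Minimize 6*z^2 + 1*z + (3.0/2)*(-0.505 - z + 1.9417)^2
FOC: (2*6 + 3.0)*z = -1 + 3.0*(-0.505 + 1.9417)
z^{k+1} = 0.2207
Step 3: u-update.
u^{k+1} = 1.9417 - 0.505 - 0.2207 = 1.216
Step 4: Primal residual = |-0.505 - 0.2207| = 0.7257


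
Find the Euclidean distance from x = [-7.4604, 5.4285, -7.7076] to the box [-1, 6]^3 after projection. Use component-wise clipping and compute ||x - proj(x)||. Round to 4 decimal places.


Project each component onto [-1, 6].
clip(-7.4604) = -1.0, clip(5.4285) = 5.4285, clip(-7.7076) = -1.0
Projection = [-1.0, 5.4285, -1.0]
Squared diffs: [41.7368, 0.0, 44.9919]
Distance = sqrt(86.7287) = 9.3128


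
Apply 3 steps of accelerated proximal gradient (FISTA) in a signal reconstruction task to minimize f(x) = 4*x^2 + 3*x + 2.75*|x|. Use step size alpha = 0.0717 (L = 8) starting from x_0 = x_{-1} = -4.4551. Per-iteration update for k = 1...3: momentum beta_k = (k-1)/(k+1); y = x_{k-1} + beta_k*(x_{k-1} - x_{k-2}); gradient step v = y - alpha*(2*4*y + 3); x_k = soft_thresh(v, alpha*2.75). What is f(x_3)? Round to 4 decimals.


FISTA on f(x) = 4*x^2 + 3*x + 2.75*|x|
L = 8, alpha = 0.0717
Iteration 1: beta = 0.0, y = -4.4551 + 0.0*(-4.4551 + 4.4551) = -4.4551
  grad(y) = -32.6408, v = y - alpha*grad = -2.1148
  prox(v) = soft_thresh(-2.1148, 0.1972) = -1.9176
Iteration 2: beta = 0.3333, y = -1.9176 + 0.3333*(-1.9176 + 4.4551) = -1.0717
  grad(y) = -5.5739, v = y - alpha*grad = -0.6721
  prox(v) = soft_thresh(-0.6721, 0.1972) = -0.4749
Iteration 3: beta = 0.5, y = -0.4749 + 0.5*(-0.4749 + 1.9176) = 0.2464
  grad(y) = 4.9713, v = y - alpha*grad = -0.11
  prox(v) = soft_thresh(-0.11, 0.1972) = 0.0
f(x_3) = 4*0.0^2 + 3*0.0 + 2.75*|0.0| = 0.0


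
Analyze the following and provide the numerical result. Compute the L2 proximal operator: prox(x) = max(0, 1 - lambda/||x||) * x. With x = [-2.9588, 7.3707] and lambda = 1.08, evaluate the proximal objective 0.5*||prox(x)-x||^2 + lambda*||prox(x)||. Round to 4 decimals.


Step 1: Compute ||x||.
||x|| = 7.9424
Step 2: Compute scaling factor.
scale = max(0, 1 - 1.08/7.9424) = 0.864
Step 3: prox(x) = [-2.5565, 6.3684]
||prox(x)|| = 6.8624
Step 4: Proximal objective.
0.5*||prox-x||^2 = 0.5832
lambda*||prox|| = 7.4114
Total = 7.9946


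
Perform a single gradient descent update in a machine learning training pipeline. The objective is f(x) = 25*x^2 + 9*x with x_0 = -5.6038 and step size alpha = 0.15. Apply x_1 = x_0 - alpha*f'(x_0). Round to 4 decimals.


We compute the gradient at x_0 and apply the update.
f'(x) = 50*x + 9
f'(-5.6038) = 50*-5.6038 + 9 = -271.19
x_1 = -5.6038 - 0.15*-271.19 = 35.0747


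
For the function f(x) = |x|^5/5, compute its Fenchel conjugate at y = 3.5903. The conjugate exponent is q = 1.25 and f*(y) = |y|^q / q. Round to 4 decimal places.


The conjugate exponent q satisfies 1/p + 1/q = 1.
p = 5, so q = 5/(5 - 1) = 1.25
|y|^q = 3.5903^1.25 = 4.9421
f*(3.5903) = 4.9421 / 1.25 = 3.9537


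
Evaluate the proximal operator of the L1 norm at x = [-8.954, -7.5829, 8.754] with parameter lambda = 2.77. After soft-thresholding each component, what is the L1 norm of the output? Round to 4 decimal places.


Soft-thresholding with lambda = 2.77:
prox(-8.954) = sign(-8.954)*max(|-8.954| - 2.77, 0) = -6.184
prox(-7.5829) = sign(-7.5829)*max(|-7.5829| - 2.77, 0) = -4.8129
prox(8.754) = sign(8.754)*max(|8.754| - 2.77, 0) = 5.984
prox(x) = [-6.184, -4.8129, 5.984]
||prox(x)||_1 = 6.184 + 4.8129 + 5.984 = 16.9809


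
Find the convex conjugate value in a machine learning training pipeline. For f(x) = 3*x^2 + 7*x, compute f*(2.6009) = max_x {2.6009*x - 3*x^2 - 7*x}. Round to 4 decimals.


f*(y) = sup_x {y*x - a*x^2 - b*x} = sup_x {(y-b)*x - a*x^2}
FOC: (y - b) - 2a*x = 0 => x* = (y - b)/(2a)
x* = (2.6009 - 7)/(2*3) = -0.7332
f*(2.6009) = (y-b)^2/(4a) = (2.6009 - 7)^2/(4*3)
= 19.3521/12 = 1.6127


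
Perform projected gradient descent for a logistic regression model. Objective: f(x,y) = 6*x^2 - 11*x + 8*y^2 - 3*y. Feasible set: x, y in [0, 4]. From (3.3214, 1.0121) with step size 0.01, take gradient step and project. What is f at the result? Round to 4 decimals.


Step 1: Compute gradient at (3.3214, 1.0121).
grad_x = 2*6*3.3214 - 11 = 28.8568
grad_y = 2*8*1.0121 - 3 = 13.1936
Step 2: Gradient step.
x_raw = 3.3214 - 0.01*28.8568 = 3.0328
y_raw = 1.0121 - 0.01*13.1936 = 0.8802
Step 3: Project onto [0, 4].
x_proj = clip(3.0328) = 3.0328
y_proj = clip(0.8802) = 0.8802
Step 4: Evaluate f.
f(3.0328, 0.8802) = 25.3843


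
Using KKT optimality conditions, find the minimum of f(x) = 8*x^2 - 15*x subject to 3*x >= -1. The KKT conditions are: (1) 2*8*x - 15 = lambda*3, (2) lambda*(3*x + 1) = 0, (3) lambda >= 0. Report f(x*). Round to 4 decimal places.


Step 1: Try lambda = 0 (constraint inactive).
Stationarity: 2*8*x - 15 = 0
x* = 15/(2*8) = 0.9375
Check constraint: 3*0.9375 = 2.8125 >= -1 -- satisfied.
Step 2: Compute optimal value.
f(x*) = 8*0.9375^2 - 15*0.9375 = -7.0313


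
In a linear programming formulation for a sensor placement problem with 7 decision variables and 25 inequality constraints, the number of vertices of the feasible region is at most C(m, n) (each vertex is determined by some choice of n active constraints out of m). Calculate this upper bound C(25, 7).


Each vertex corresponds to some choice of n active constraints out of m, so the number of vertices is at most C(m, n) = m! / (n!(m-n)!).
m = 25, n = 7
Numerator: 25 * 24 * 23 * 22 * 21 * 20 * 19
Denominator: 7! = 5040
C(25, 7) = 480700


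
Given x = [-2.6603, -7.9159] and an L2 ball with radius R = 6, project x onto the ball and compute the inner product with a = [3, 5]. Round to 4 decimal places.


Step 1: Compute ||x|| (intermediates to 6 decimals).
||x|| = sqrt((-2.6603)^2 + (-7.9159)^2) = 8.350968
Step 2: Project.
Since ||x|| > R, scale = R/||x|| = 6/8.350968 = 0.71848, proj(x) = scale * x
proj(x) = [-1.911372, -5.687416]
Step 3: Dot product.
a^T * proj(x) = 3*(-1.911372) + 5*(-5.687416) = -34.1712


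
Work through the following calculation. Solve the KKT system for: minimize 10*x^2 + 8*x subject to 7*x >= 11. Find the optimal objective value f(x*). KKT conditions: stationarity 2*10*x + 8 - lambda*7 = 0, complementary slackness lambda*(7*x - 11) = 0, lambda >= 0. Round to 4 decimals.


Step 1: Try lambda = 0 (constraint inactive).
x_unc = -8/(2*10) = -0.4
Check: 7*-0.4 = -2.8 < 11 -- violated!
Step 2: Constraint must be active: 7*x = 11
x* = 11/7 = 1.5714 (rounded; the exact value 11/7 is used below)
lambda = (2*10*(11/7) + 8)/7 = 5.6327
Step 3: Compute optimal value.
f(x*) = 10*(11/7)^2 + 8*(11/7) = 37.2653


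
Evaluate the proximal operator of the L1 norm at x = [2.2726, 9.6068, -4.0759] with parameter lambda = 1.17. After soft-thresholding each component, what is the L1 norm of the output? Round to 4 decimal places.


Soft-thresholding with lambda = 1.17:
prox(2.2726) = sign(2.2726)*max(|2.2726| - 1.17, 0) = 1.1026
prox(9.6068) = sign(9.6068)*max(|9.6068| - 1.17, 0) = 8.4368
prox(-4.0759) = sign(-4.0759)*max(|-4.0759| - 1.17, 0) = -2.9059
prox(x) = [1.1026, 8.4368, -2.9059]
||prox(x)||_1 = 1.1026 + 8.4368 + 2.9059 = 12.4453


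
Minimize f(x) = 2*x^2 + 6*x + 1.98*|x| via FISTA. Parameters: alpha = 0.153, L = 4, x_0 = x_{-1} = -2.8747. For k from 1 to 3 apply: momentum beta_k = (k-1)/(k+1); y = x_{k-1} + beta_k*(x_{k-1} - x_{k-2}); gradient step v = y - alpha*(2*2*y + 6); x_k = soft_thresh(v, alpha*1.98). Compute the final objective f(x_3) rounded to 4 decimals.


FISTA on f(x) = 2*x^2 + 6*x + 1.98*|x|
L = 4, alpha = 0.153
Iteration 1: beta = 0.0, y = -2.8747 + 0.0*(-2.8747 + 2.8747) = -2.8747
  grad(y) = -5.4988, v = y - alpha*grad = -2.0334
  prox(v) = soft_thresh(-2.0334, 0.3029) = -1.7304
Iteration 2: beta = 0.3333, y = -1.7304 + 0.3333*(-1.7304 + 2.8747) = -1.349
  grad(y) = 0.6039, v = y - alpha*grad = -1.4414
  prox(v) = soft_thresh(-1.4414, 0.3029) = -1.1385
Iteration 3: beta = 0.5, y = -1.1385 + 0.5*(-1.1385 + 1.7304) = -0.8425
  grad(y) = 2.63, v = y - alpha*grad = -1.2449
  prox(v) = soft_thresh(-1.2449, 0.3029) = -0.942
f(x_3) = 2*(-0.942)^2 + 6*(-0.942) + 1.98*|-0.942| = -2.0121


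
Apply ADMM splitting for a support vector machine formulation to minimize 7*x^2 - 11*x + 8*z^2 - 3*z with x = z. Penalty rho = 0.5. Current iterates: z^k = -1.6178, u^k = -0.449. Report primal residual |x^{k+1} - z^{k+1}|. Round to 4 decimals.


ADMM iteration with rho = 0.5, z^k = -1.6178, u^k = -0.449
Step 1: x-update.
Minimize 7*x^2 - 11*x + (0.5/2)*(x + 1.6178 - 0.449)^2
FOC: (2*7 + 0.5)*x = 11 + 0.5*(-1.6178 + 0.449)
x^{k+1} = 0.7183
Step 2: z-update.
Minimize 8*z^2 - 3*z + (0.5/2)*(0.7183 - z - 0.449)^2
FOC: (2*8 + 0.5)*z = 3 + 0.5*(0.7183 - 0.449)
z^{k+1} = 0.19
Step 3: u-update.
u^{k+1} = -0.449 + 0.7183 - 0.19 = 0.0793
Step 4: Primal residual = |0.7183 - 0.19| = 0.5283


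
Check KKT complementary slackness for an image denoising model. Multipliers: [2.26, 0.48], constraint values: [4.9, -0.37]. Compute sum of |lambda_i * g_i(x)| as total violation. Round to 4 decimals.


KKT complementary slackness check:
lambda_1 * g_1 = 2.26 * 4.9 = 11.074
lambda_2 * g_2 = 0.48 * -0.37 = -0.1776
Total violation = 11.074 + 0.1776 = 11.2516


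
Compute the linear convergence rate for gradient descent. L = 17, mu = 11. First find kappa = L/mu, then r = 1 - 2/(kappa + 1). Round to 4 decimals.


Step 1: Compute the condition number.
kappa = L/mu = 17/11 = 1.5455
Step 2: Compute the convergence rate.
r = 1 - 2/(kappa + 1) = 1 - 2*mu/(L + mu) = (L - mu)/(L + mu) = 6/28 = 0.2143


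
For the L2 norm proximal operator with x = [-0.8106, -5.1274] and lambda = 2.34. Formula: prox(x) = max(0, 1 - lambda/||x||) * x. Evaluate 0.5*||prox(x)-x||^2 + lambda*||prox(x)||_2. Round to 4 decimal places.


Step 1: Compute ||x||.
||x|| = 5.1911
Step 2: Compute scaling factor.
scale = max(0, 1 - 2.34/5.1911) = 0.5492
Step 3: prox(x) = [-0.4452, -2.8161]
||prox(x)|| = 2.8511
Step 4: Proximal objective.
0.5*||prox-x||^2 = 2.7378
lambda*||prox|| = 6.6716
Total = 9.4093


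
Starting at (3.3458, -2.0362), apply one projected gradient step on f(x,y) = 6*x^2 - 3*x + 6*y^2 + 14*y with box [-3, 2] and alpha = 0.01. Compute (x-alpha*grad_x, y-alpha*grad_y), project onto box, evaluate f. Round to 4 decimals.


Step 1: Compute gradient at (3.3458, -2.0362).
grad_x = 2*6*3.3458 - 3 = 37.1496
grad_y = 2*6*-2.0362 + 14 = -10.4344
Step 2: Gradient step.
x_raw = 3.3458 - 0.01*37.1496 = 2.9743
y_raw = -2.0362 - 0.01*-10.4344 = -1.9319
Step 3: Project onto [-3, 2].
x_proj = clip(2.9743) = 2.0
y_proj = clip(-1.9319) = -1.9319
Step 4: Evaluate f.
f(2.0, -1.9319) = 13.3464


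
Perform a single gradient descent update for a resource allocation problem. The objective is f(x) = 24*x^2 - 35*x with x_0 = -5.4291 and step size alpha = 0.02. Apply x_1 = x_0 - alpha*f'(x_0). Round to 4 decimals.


We compute the gradient at x_0 and apply the update.
f'(x) = 48*x - 35
f'(-5.4291) = 48*-5.4291 - 35 = -295.5968
x_1 = -5.4291 - 0.02*-295.5968 = 0.4828


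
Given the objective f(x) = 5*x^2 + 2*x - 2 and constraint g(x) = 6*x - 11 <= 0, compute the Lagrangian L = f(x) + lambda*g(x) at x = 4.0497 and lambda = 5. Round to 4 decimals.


Step 1: Evaluate f(x).
f(4.0497) = 5*4.0497^2 + 2*4.0497 - 2 = 88.0998
Step 2: Evaluate g(x).
g(4.0497) = 6*4.0497 - 11 = 13.2982
Step 3: Compute Lagrangian.
L = 88.0998 + 5*13.2982 = 154.5908


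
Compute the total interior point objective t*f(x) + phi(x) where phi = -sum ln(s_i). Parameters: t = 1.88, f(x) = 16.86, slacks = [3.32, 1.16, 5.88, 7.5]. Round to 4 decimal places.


Step 1: Compute log-barrier.
ln values: [1.2, 0.1484, 1.7716, 2.0149]
phi = -(1.2 + 0.1484 + 1.7716 + 2.0149) = -5.1348
Step 2: Compute augmented objective.
t*f(x) = 1.88*16.86 = 31.6968
Total = 31.6968 - 5.1348 = 26.562


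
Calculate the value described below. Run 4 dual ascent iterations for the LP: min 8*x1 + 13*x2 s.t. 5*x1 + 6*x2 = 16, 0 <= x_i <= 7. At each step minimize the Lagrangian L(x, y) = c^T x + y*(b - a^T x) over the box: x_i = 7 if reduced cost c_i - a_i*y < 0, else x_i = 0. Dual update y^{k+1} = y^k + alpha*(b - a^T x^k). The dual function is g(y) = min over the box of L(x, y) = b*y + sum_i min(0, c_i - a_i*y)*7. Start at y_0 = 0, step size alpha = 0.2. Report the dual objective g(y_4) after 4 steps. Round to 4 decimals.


Dual ascent for LP: min 8*x1 + 13*x2, 5*x1 + 6*x2 = 16, 0 <= x_i <= 7
Step 1: y^k = 0.0, reduced costs: (8.0, 13.0)
  x^k = (0.0, 0.0), subgradient = b - a^T x = 16.0
  y^{k+1} = 0.0 + 0.2*16.0 = 3.2
Step 2: y^k = 3.2, reduced costs: (-8.0, -6.2)
  x^k = (7.0, 7.0), subgradient = b - a^T x = -61.0
  y^{k+1} = 3.2 + 0.2*-61.0 = -9.0
Step 3: y^k = -9.0, reduced costs: (53.0, 67.0)
  x^k = (0.0, 0.0), subgradient = b - a^T x = 16.0
  y^{k+1} = -9.0 + 0.2*16.0 = -5.8
Step 4: y^k = -5.8, reduced costs: (37.0, 47.8)
  x^k = (0.0, 0.0), subgradient = b - a^T x = 16.0
  y^{k+1} = -5.8 + 0.2*16.0 = -2.6
Dual objective at y_4 = -2.6: reduced costs (21.0, 28.6), box minimizer x = (0.0, 0.0)
g(y_4) = b*y + (c1 - a1*y)*x1 + (c2 - a2*y)*x2 = 16*(-2.6) + 21.0*0.0 + 28.6*0.0 = -41.6 + 0.0 + 0.0 = -41.6


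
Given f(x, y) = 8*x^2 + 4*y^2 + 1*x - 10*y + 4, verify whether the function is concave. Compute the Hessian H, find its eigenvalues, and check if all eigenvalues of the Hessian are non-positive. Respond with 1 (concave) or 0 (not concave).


The Hessian of f(x,y) = 8*x^2 + 4*y^2 + 1*x - 10*y + 4 is:
H = [[16, 0], [0, 8]]
Trace = 16 + 8 = 24
Determinant = 16*8 - (0)^2 = 128
Discriminant = (24)^2 - 4*128 = 64.0
Eigenvalues: lambda_1 = 8.0, lambda_2 = 16.0
The function is not concave.

0


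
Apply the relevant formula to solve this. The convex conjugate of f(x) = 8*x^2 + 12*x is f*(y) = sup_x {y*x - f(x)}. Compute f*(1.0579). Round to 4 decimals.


f*(y) = sup_x {y*x - a*x^2 - b*x} = sup_x {(y-b)*x - a*x^2}
FOC: (y - b) - 2a*x = 0 => x* = (y - b)/(2a)
x* = (1.0579 - 12)/(2*8) = -0.6839
f*(1.0579) = (y-b)^2/(4a) = (1.0579 - 12)^2/(4*8)
= 119.7296/32 = 3.7415


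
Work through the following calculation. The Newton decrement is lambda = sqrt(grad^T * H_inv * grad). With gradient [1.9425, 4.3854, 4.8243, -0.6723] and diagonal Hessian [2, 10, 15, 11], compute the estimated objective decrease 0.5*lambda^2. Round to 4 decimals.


Step 1: H is diagonal, so H^(-1) * g = [0.9713, 0.4385, 0.3216, -0.0611].
Step 2: g^T H^(-1) g = sum_i g_i^2 / H_ii
  = (1.9425)^2/2 + (4.3854)^2/10 + (4.8243)^2/15 + (-0.6723)^2/11
  = 1.8867 + 1.9232 + 1.5516 + 0.0411 = 5.4025
Step 3: Objective decrease = 0.5 * g^T H^(-1) g = 2.7013


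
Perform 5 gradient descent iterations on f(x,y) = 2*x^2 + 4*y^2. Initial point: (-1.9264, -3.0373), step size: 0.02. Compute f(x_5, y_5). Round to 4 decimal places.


Gradient descent on f(x,y) = 2*x^2 + 4*y^2.
Starting point: (-1.9264, -3.0373), alpha = 0.02
Step 1: grad_x = 2*2*-1.9264 = -7.7056, grad_y = 2*4*-3.0373 = -24.2984
  x_1 = -1.9264 - 0.02*-7.7056 = -1.7723
  y_1 = -3.0373 - 0.02*-24.2984 = -2.5513
Step 2: grad_x = 2*2*-1.7723 = -7.0892, grad_y = 2*4*-2.5513 = -20.4107
  x_2 = -1.7723 - 0.02*-7.0892 = -1.6305
  y_2 = -2.5513 - 0.02*-20.4107 = -2.1431
Step 3: grad_x = 2*2*-1.6305 = -6.522, grad_y = 2*4*-2.1431 = -17.145
  x_3 = -1.6305 - 0.02*-6.522 = -1.5001
  y_3 = -2.1431 - 0.02*-17.145 = -1.8002
Step 4: grad_x = 2*2*-1.5001 = -6.0003, grad_y = 2*4*-1.8002 = -14.4018
  x_4 = -1.5001 - 0.02*-6.0003 = -1.3801
  y_4 = -1.8002 - 0.02*-14.4018 = -1.5122
Step 5: grad_x = 2*2*-1.3801 = -5.5202, grad_y = 2*4*-1.5122 = -12.0975
  x_5 = -1.3801 - 0.02*-5.5202 = -1.2697
  y_5 = -1.5122 - 0.02*-12.0975 = -1.2702
f(-1.2697, -1.2702) = 2*(-1.2697)^2 + 4*(-1.2702)^2 = 9.678


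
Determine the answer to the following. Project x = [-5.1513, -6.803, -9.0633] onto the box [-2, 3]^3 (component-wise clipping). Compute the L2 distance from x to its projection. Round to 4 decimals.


Project each component onto [-2, 3].
clip(-5.1513) = -2.0, clip(-6.803) = -2.0, clip(-9.0633) = -2.0
Projection = [-2.0, -2.0, -2.0]
Squared diffs: [9.9307, 23.0688, 49.8902]
Distance = sqrt(82.8897) = 9.1044


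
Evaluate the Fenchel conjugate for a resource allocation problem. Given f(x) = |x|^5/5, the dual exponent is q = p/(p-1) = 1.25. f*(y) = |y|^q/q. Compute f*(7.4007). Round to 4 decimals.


The conjugate exponent q satisfies 1/p + 1/q = 1.
p = 5, so q = 5/(5 - 1) = 1.25
|y|^q = 7.4007^1.25 = 12.2065
f*(7.4007) = 12.2065 / 1.25 = 9.7652


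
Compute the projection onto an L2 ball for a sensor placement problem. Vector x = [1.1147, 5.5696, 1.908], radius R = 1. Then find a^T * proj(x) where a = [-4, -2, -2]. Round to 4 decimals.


Step 1: Compute ||x|| (intermediates to 6 decimals).
||x|| = sqrt(1.1147^2 + 5.5696^2 + 1.908^2) = 5.99195
Step 2: Project.
Since ||x|| > R, scale = R/||x|| = 1/5.99195 = 0.166891, proj(x) = scale * x
proj(x) = [0.186033, 0.929516, 0.318428]
Step 3: Dot product.
a^T * proj(x) = -4*0.186033 - 2*0.929516 - 2*0.318428 = -3.24


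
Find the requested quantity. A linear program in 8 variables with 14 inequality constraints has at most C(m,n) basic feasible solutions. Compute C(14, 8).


Each vertex corresponds to some choice of n active constraints out of m, so the number of vertices is at most C(m, n) = m! / (n!(m-n)!).
m = 14, n = 8
Numerator: 14 * 13 * 12 * 11 * 10 * 9 * 8 * 7
Denominator: 8! = 40320
C(14, 8) = 3003


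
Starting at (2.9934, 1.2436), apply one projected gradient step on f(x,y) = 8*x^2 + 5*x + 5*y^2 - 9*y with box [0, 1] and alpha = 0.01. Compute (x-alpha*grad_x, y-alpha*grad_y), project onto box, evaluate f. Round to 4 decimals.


Step 1: Compute gradient at (2.9934, 1.2436).
grad_x = 2*8*2.9934 + 5 = 52.8944
grad_y = 2*5*1.2436 - 9 = 3.436
Step 2: Gradient step.
x_raw = 2.9934 - 0.01*52.8944 = 2.4645
y_raw = 1.2436 - 0.01*3.436 = 1.2092
Step 3: Project onto [0, 1].
x_proj = clip(2.4645) = 1.0
y_proj = clip(1.2092) = 1.0
Step 4: Evaluate f.
f(1.0, 1.0) = 9.0


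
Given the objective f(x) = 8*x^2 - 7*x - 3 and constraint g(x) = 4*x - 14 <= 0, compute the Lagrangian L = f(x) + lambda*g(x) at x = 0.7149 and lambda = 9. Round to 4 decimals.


Step 1: Evaluate f(x).
f(0.7149) = 8*0.7149^2 - 7*0.7149 - 3 = -3.9156
Step 2: Evaluate g(x).
g(0.7149) = 4*0.7149 - 14 = -11.1404
Step 3: Compute Lagrangian.
L = -3.9156 + 9*-11.1404 = -104.1792


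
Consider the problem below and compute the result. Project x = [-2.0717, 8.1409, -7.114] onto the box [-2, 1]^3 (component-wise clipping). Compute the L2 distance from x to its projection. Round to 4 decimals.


Project each component onto [-2, 1].
clip(-2.0717) = -2.0, clip(8.1409) = 1.0, clip(-7.114) = -2.0
Projection = [-2.0, 1.0, -2.0]
Squared diffs: [0.0051, 50.9925, 26.153]
Distance = sqrt(77.1506) = 8.7835


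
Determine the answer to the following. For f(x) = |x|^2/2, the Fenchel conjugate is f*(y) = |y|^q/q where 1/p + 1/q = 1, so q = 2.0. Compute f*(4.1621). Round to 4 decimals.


The conjugate exponent q satisfies 1/p + 1/q = 1.
p = 2, so q = 2/(2 - 1) = 2.0
|y|^q = 4.1621^2.0 = 17.3231
f*(4.1621) = 17.3231 / 2.0 = 8.6615


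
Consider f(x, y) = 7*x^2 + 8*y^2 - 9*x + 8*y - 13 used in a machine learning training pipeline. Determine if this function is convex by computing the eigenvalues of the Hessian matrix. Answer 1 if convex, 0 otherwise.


The Hessian of f(x,y) = 7*x^2 + 8*y^2 - 9*x + 8*y - 13 is:
H = [[14, 0], [0, 16]]
Trace = 14 + 16 = 30
Determinant = 14*16 - (0)^2 = 224
Discriminant = (30)^2 - 4*224 = 4.0
Eigenvalues: lambda_1 = 14.0, lambda_2 = 16.0
The function is convex.

1


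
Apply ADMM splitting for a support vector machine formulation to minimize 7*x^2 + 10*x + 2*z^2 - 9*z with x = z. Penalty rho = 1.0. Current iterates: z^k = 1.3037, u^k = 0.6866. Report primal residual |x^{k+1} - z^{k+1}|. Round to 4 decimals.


ADMM iteration with rho = 1.0, z^k = 1.3037, u^k = 0.6866
Step 1: x-update.
Minimize 7*x^2 + 10*x + (1.0/2)*(x - 1.3037 + 0.6866)^2
FOC: (2*7 + 1.0)*x = -10 + 1.0*(1.3037 - 0.6866)
x^{k+1} = -0.6255
Step 2: z-update.
Minimize 2*z^2 - 9*z + (1.0/2)*(-0.6255 - z + 0.6866)^2
FOC: (2*2 + 1.0)*z = 9 + 1.0*(-0.6255 + 0.6866)
z^{k+1} = 1.8122
Step 3: u-update.
u^{k+1} = 0.6866 - 0.6255 - 1.8122 = -1.7511
Step 4: Primal residual = |-0.6255 - 1.8122| = 2.4377
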